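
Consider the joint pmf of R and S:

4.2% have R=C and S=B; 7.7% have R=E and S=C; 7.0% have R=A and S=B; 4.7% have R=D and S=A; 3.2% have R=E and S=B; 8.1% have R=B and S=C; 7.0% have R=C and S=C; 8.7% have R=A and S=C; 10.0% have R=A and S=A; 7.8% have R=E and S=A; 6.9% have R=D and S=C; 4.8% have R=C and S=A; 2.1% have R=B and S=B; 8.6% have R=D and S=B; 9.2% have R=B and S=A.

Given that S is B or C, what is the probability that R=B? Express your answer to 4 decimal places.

P(S=B) = 0.070 + 0.021 + 0.042 + 0.086 + 0.032 = 0.251.
P(S=C) = 0.087 + 0.081 + 0.070 + 0.069 + 0.077 = 0.384.
P(S ∈ {B, C}) = 0.251 + 0.384 = 0.635; P(R=B, S ∈ {B, C}) = 0.021 + 0.081 = 0.102.
P(R=B | S ∈ {B, C}) = 0.102/0.635 = 0.1606.

0.1606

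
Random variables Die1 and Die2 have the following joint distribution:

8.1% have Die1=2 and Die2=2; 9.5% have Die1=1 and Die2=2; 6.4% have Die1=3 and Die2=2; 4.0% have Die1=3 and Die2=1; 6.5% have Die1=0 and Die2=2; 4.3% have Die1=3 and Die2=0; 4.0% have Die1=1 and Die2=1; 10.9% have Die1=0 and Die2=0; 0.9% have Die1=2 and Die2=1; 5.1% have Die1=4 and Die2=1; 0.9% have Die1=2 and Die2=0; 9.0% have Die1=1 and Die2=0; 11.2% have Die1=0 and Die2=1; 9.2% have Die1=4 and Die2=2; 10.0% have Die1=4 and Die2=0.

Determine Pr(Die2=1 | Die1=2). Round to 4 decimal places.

P(Die1=2) = 0.009 + 0.009 + 0.081 = 0.099.
P(Die2=1 | Die1=2) = 0.009/0.099 = 0.0909.

0.0909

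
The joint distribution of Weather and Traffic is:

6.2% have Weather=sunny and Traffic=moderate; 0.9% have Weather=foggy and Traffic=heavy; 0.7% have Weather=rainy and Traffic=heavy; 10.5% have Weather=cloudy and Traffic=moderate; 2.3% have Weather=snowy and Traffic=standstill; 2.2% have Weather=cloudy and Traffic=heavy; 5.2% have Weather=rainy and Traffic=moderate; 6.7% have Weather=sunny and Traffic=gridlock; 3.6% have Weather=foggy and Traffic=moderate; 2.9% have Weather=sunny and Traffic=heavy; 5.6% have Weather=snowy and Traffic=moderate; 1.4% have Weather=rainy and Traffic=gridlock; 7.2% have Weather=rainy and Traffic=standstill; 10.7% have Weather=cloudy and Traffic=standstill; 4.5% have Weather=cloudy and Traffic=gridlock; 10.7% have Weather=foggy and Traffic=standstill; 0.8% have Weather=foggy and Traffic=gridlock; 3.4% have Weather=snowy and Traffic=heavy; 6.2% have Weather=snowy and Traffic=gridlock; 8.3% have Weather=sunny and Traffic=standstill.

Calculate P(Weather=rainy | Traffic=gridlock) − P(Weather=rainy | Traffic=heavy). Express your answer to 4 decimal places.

0.0021

P(Traffic=gridlock) = 0.067 + 0.045 + 0.014 + 0.062 + 0.008 = 0.196; P(Weather=rainy | Traffic=gridlock) = 0.014/0.196 = 0.07143.
P(Traffic=heavy) = 0.029 + 0.022 + 0.007 + 0.034 + 0.009 = 0.101; P(Weather=rainy | Traffic=heavy) = 0.007/0.101 = 0.06931.
Difference = 0.0021.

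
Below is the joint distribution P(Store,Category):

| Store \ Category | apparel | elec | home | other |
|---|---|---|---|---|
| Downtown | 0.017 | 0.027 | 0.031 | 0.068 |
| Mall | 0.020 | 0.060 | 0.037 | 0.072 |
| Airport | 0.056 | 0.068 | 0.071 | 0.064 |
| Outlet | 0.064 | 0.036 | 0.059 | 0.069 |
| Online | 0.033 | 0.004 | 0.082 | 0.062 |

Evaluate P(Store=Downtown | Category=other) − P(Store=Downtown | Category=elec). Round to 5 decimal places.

P(Category=other) = 0.068 + 0.072 + 0.064 + 0.069 + 0.062 = 0.335; P(Store=Downtown | Category=other) = 0.068/0.335 = 0.202985.
P(Category=elec) = 0.027 + 0.060 + 0.068 + 0.036 + 0.004 = 0.195; P(Store=Downtown | Category=elec) = 0.027/0.195 = 0.138462.
Difference = 0.06452.

0.06452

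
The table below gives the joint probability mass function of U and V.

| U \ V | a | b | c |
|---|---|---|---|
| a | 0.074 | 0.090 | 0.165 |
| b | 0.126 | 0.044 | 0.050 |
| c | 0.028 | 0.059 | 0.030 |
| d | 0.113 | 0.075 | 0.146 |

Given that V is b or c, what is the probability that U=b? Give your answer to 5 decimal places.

P(V=b) = 0.090 + 0.044 + 0.059 + 0.075 = 0.268.
P(V=c) = 0.165 + 0.050 + 0.030 + 0.146 = 0.391.
P(V ∈ {b, c}) = 0.268 + 0.391 = 0.659; P(U=b, V ∈ {b, c}) = 0.044 + 0.050 = 0.094.
P(U=b | V ∈ {b, c}) = 0.094/0.659 = 0.14264.

0.14264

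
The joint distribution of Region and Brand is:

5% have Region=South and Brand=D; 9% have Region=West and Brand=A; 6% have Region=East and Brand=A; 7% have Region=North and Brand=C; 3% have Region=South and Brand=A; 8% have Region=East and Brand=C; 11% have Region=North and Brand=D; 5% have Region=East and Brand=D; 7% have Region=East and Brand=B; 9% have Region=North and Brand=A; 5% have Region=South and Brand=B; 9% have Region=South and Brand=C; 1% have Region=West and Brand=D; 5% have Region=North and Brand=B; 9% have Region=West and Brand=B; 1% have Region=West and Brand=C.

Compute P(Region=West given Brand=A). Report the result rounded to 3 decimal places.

P(Brand=A) = 0.09 + 0.03 + 0.06 + 0.09 = 0.27.
P(Region=West | Brand=A) = 0.09/0.27 = 0.333.

0.333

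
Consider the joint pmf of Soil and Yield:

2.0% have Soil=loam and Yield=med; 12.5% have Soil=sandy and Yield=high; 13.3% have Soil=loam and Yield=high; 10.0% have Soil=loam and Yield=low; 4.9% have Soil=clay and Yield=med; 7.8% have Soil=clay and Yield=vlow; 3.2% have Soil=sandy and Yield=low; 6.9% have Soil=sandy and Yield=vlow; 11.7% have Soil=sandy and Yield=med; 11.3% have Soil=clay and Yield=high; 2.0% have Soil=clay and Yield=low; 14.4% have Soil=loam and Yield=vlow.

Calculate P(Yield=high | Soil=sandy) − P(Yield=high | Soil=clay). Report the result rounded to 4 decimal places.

-0.0702

P(Soil=sandy) = 0.069 + 0.032 + 0.117 + 0.125 = 0.343; P(Yield=high | Soil=sandy) = 0.125/0.343 = 0.36443.
P(Soil=clay) = 0.078 + 0.020 + 0.049 + 0.113 = 0.260; P(Yield=high | Soil=clay) = 0.113/0.260 = 0.43462.
Difference = -0.0702.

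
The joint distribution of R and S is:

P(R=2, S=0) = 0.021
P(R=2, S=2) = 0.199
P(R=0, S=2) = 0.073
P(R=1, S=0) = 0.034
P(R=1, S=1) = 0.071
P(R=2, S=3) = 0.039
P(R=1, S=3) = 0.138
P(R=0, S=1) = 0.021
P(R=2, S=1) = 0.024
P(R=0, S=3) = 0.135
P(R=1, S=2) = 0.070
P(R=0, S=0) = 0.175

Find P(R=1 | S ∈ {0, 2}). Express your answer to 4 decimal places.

0.1818

P(S=0) = 0.175 + 0.034 + 0.021 = 0.230.
P(S=2) = 0.073 + 0.070 + 0.199 = 0.342.
P(S ∈ {0, 2}) = 0.230 + 0.342 = 0.572; P(R=1, S ∈ {0, 2}) = 0.034 + 0.070 = 0.104.
P(R=1 | S ∈ {0, 2}) = 0.104/0.572 = 0.1818.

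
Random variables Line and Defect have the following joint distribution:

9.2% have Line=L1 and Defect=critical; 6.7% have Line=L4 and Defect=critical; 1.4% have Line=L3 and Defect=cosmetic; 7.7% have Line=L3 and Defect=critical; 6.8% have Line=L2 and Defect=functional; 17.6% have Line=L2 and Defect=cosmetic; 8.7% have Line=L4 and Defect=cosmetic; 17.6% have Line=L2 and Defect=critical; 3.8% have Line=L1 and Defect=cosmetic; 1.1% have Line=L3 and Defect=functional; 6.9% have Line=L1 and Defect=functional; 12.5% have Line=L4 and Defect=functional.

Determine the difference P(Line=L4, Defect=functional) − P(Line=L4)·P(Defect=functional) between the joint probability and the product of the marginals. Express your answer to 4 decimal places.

P(Line=L4) = 0.087 + 0.125 + 0.067 = 0.279.
P(Defect=functional) = 0.069 + 0.068 + 0.011 + 0.125 = 0.273.
P(Line=L4, Defect=functional) − P(Line=L4)P(Defect=functional) = 0.125 − 0.279×0.273 = 0.0488.

0.0488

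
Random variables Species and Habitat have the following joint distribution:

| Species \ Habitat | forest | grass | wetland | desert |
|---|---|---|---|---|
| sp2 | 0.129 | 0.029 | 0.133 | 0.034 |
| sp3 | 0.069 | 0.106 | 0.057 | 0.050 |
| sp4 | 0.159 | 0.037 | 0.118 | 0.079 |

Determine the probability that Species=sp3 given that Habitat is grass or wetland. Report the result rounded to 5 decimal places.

0.33958

P(Habitat=grass) = 0.029 + 0.106 + 0.037 = 0.172.
P(Habitat=wetland) = 0.133 + 0.057 + 0.118 = 0.308.
P(Habitat ∈ {grass, wetland}) = 0.172 + 0.308 = 0.480; P(Species=sp3, Habitat ∈ {grass, wetland}) = 0.106 + 0.057 = 0.163.
P(Species=sp3 | Habitat ∈ {grass, wetland}) = 0.163/0.480 = 0.33958.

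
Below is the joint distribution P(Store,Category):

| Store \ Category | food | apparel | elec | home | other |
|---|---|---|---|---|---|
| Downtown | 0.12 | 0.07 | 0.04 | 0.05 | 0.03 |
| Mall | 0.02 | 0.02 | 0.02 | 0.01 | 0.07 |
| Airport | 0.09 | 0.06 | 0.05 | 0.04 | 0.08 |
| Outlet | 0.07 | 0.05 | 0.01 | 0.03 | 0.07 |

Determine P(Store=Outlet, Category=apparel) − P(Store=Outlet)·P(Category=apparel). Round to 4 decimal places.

0.0040

P(Store=Outlet) = 0.07 + 0.05 + 0.01 + 0.03 + 0.07 = 0.23.
P(Category=apparel) = 0.07 + 0.02 + 0.06 + 0.05 = 0.20.
P(Store=Outlet, Category=apparel) − P(Store=Outlet)P(Category=apparel) = 0.05 − 0.23×0.20 = 0.0040.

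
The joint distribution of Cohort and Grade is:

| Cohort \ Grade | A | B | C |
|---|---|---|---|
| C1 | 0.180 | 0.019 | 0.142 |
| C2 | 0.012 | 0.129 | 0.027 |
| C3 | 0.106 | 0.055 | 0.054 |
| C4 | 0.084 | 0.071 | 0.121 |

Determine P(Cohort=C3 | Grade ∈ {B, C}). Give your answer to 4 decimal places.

P(Grade=B) = 0.019 + 0.129 + 0.055 + 0.071 = 0.274.
P(Grade=C) = 0.142 + 0.027 + 0.054 + 0.121 = 0.344.
P(Grade ∈ {B, C}) = 0.274 + 0.344 = 0.618; P(Cohort=C3, Grade ∈ {B, C}) = 0.055 + 0.054 = 0.109.
P(Cohort=C3 | Grade ∈ {B, C}) = 0.109/0.618 = 0.1764.

0.1764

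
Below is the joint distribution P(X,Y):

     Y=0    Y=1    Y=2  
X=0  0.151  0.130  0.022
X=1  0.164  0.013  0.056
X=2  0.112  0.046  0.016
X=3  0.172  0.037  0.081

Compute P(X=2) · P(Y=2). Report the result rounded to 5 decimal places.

0.03045

P(X=2) = 0.112 + 0.046 + 0.016 = 0.174.
P(Y=2) = 0.022 + 0.056 + 0.016 + 0.081 = 0.175.
Product: 0.174 × 0.175 = 0.03045.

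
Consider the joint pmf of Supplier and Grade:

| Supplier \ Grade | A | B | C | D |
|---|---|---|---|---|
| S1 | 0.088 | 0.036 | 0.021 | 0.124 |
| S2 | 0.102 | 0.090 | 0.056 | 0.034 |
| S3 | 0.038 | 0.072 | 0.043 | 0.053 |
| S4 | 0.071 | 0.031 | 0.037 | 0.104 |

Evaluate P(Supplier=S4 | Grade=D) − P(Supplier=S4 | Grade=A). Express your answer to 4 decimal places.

P(Grade=D) = 0.124 + 0.034 + 0.053 + 0.104 = 0.315; P(Supplier=S4 | Grade=D) = 0.104/0.315 = 0.33016.
P(Grade=A) = 0.088 + 0.102 + 0.038 + 0.071 = 0.299; P(Supplier=S4 | Grade=A) = 0.071/0.299 = 0.23746.
Difference = 0.0927.

0.0927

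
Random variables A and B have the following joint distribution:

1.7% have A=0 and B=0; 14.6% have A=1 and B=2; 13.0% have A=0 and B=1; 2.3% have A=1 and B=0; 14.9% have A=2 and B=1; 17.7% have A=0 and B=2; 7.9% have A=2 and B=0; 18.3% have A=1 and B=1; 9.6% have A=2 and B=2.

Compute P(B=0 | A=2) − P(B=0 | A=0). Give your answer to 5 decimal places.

0.19136

P(A=2) = 0.079 + 0.149 + 0.096 = 0.324; P(B=0 | A=2) = 0.079/0.324 = 0.243827.
P(A=0) = 0.017 + 0.130 + 0.177 = 0.324; P(B=0 | A=0) = 0.017/0.324 = 0.052469.
Difference = 0.19136.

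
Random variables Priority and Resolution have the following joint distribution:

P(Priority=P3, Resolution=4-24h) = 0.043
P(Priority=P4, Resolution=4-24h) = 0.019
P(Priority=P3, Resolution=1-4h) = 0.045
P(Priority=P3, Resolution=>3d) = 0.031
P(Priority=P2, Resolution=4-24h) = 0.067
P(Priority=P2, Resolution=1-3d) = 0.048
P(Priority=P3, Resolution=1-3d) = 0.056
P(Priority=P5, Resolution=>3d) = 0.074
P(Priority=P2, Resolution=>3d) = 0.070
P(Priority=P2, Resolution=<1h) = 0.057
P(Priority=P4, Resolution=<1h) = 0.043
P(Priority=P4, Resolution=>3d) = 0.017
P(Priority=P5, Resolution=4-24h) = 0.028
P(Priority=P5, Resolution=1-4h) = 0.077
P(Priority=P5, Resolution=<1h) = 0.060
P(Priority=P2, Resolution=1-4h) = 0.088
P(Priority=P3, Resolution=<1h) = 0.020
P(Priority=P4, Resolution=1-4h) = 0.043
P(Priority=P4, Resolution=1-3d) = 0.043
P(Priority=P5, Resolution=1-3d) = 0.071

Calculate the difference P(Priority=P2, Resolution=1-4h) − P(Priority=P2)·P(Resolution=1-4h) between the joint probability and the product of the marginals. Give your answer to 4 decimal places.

P(Priority=P2) = 0.057 + 0.088 + 0.067 + 0.048 + 0.070 = 0.330.
P(Resolution=1-4h) = 0.088 + 0.045 + 0.043 + 0.077 = 0.253.
P(Priority=P2, Resolution=1-4h) − P(Priority=P2)P(Resolution=1-4h) = 0.088 − 0.330×0.253 = 0.0045.

0.0045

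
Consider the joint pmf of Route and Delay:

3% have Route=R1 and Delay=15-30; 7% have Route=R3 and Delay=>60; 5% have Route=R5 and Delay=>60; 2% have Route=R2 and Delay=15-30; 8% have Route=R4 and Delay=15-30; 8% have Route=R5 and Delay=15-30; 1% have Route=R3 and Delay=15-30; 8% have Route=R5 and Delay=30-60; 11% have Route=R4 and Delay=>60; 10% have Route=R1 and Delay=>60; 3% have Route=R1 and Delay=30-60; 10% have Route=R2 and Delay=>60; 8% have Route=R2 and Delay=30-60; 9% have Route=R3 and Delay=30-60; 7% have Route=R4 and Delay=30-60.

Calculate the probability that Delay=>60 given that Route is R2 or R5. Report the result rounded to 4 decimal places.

P(Route=R2) = 0.02 + 0.08 + 0.10 = 0.20.
P(Route=R5) = 0.08 + 0.08 + 0.05 = 0.21.
P(Route ∈ {R2, R5}) = 0.20 + 0.21 = 0.41; P(Delay=>60, Route ∈ {R2, R5}) = 0.10 + 0.05 = 0.15.
P(Delay=>60 | Route ∈ {R2, R5}) = 0.15/0.41 = 0.3659.

0.3659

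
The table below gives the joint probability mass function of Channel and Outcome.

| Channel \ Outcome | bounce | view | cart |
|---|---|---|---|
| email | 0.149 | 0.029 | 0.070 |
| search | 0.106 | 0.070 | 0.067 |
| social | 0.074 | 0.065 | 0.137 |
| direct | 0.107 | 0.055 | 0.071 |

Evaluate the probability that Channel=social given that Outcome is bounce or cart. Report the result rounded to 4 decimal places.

P(Outcome=bounce) = 0.149 + 0.106 + 0.074 + 0.107 = 0.436.
P(Outcome=cart) = 0.070 + 0.067 + 0.137 + 0.071 = 0.345.
P(Outcome ∈ {bounce, cart}) = 0.436 + 0.345 = 0.781; P(Channel=social, Outcome ∈ {bounce, cart}) = 0.074 + 0.137 = 0.211.
P(Channel=social | Outcome ∈ {bounce, cart}) = 0.211/0.781 = 0.2702.

0.2702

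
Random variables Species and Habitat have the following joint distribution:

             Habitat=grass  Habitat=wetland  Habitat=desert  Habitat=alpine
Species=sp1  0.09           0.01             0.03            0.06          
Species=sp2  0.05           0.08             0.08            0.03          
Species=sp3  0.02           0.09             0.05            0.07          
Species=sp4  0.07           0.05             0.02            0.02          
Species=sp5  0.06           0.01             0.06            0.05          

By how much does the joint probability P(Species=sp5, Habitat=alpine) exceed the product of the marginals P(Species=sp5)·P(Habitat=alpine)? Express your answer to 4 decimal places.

P(Species=sp5) = 0.06 + 0.01 + 0.06 + 0.05 = 0.18.
P(Habitat=alpine) = 0.06 + 0.03 + 0.07 + 0.02 + 0.05 = 0.23.
P(Species=sp5, Habitat=alpine) − P(Species=sp5)P(Habitat=alpine) = 0.05 − 0.18×0.23 = 0.0086.

0.0086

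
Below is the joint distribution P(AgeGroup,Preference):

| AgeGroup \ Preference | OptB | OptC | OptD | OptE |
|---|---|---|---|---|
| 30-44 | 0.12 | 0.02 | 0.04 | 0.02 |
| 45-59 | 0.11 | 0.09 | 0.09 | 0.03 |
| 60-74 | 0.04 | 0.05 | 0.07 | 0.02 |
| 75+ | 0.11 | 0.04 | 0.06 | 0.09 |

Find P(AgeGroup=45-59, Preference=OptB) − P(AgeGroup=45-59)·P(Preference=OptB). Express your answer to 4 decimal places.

-0.0116

P(AgeGroup=45-59) = 0.11 + 0.09 + 0.09 + 0.03 = 0.32.
P(Preference=OptB) = 0.12 + 0.11 + 0.04 + 0.11 = 0.38.
P(AgeGroup=45-59, Preference=OptB) − P(AgeGroup=45-59)P(Preference=OptB) = 0.11 − 0.32×0.38 = -0.0116.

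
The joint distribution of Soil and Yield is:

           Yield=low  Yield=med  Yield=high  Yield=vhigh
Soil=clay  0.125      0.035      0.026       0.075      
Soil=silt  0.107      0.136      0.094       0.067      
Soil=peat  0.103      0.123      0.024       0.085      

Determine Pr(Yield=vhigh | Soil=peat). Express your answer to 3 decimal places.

P(Soil=peat) = 0.103 + 0.123 + 0.024 + 0.085 = 0.335.
P(Yield=vhigh | Soil=peat) = 0.085/0.335 = 0.254.

0.254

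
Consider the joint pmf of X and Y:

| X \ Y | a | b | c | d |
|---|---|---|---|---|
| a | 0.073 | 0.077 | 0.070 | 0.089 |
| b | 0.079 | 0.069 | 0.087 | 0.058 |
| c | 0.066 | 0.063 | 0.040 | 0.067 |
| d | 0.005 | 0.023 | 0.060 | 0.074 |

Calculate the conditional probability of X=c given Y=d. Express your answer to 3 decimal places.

P(Y=d) = 0.089 + 0.058 + 0.067 + 0.074 = 0.288.
P(X=c | Y=d) = 0.067/0.288 = 0.233.

0.233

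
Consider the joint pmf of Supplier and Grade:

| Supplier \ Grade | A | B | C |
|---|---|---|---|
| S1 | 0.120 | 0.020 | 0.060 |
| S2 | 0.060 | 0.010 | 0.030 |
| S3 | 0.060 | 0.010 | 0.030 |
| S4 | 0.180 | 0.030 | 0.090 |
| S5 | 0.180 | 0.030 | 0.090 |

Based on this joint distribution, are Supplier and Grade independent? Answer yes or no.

Every cell satisfies P(Supplier,Grade) = P(Supplier)·P(Grade). For instance P(Supplier=S4) = 0.300, P(Grade=A) = 0.600, and 0.300×0.600 = 0.180 matches the joint entry. So Supplier and Grade are independent.

yes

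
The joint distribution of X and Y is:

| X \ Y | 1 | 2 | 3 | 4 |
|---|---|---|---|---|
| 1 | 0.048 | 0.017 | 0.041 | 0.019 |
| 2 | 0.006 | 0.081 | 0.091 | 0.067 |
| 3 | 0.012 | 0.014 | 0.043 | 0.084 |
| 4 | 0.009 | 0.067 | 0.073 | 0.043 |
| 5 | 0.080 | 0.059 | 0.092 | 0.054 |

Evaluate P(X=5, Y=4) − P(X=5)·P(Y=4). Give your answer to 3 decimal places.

P(X=5) = 0.080 + 0.059 + 0.092 + 0.054 = 0.285.
P(Y=4) = 0.019 + 0.067 + 0.084 + 0.043 + 0.054 = 0.267.
P(X=5, Y=4) − P(X=5)P(Y=4) = 0.054 − 0.285×0.267 = -0.022.

-0.022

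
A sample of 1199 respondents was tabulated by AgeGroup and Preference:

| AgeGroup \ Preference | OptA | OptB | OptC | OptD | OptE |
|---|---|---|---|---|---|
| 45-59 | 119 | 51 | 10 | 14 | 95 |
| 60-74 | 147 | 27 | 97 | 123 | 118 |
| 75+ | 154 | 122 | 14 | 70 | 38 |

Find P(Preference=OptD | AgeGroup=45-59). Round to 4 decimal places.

0.0484

Total with AgeGroup=45-59: 119 + 51 + 10 + 14 + 95 = 289.
P(Preference=OptD | AgeGroup=45-59) = 14/289 = 0.0484.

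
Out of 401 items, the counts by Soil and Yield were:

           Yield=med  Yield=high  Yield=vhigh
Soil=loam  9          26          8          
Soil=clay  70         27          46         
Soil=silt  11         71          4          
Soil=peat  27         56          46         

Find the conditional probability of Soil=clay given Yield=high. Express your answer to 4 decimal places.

Total with Yield=high: 26 + 27 + 71 + 56 = 180.
P(Soil=clay | Yield=high) = 27/180 = 0.1500.

0.1500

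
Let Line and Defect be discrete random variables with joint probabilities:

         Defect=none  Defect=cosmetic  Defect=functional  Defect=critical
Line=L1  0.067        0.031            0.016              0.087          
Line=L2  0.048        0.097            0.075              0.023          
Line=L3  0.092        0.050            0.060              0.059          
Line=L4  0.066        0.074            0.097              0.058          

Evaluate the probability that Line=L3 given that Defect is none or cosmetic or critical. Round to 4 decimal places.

P(Defect=none) = 0.067 + 0.048 + 0.092 + 0.066 = 0.273.
P(Defect=cosmetic) = 0.031 + 0.097 + 0.050 + 0.074 = 0.252.
P(Defect=critical) = 0.087 + 0.023 + 0.059 + 0.058 = 0.227.
P(Defect ∈ {none, cosmetic, critical}) = 0.273 + 0.252 + 0.227 = 0.752; P(Line=L3, Defect ∈ {none, cosmetic, critical}) = 0.092 + 0.050 + 0.059 = 0.201.
P(Line=L3 | Defect ∈ {none, cosmetic, critical}) = 0.201/0.752 = 0.2673.

0.2673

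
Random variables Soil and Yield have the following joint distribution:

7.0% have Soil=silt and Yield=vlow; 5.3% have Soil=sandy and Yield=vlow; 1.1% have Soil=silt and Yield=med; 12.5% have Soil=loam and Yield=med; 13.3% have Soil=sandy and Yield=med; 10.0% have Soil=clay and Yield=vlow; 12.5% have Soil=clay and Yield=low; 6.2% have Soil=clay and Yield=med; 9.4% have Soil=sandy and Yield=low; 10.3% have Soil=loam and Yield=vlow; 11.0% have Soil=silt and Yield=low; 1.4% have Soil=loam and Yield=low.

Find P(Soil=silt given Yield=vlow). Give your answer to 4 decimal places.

P(Yield=vlow) = 0.053 + 0.103 + 0.100 + 0.070 = 0.326.
P(Soil=silt | Yield=vlow) = 0.070/0.326 = 0.2147.

0.2147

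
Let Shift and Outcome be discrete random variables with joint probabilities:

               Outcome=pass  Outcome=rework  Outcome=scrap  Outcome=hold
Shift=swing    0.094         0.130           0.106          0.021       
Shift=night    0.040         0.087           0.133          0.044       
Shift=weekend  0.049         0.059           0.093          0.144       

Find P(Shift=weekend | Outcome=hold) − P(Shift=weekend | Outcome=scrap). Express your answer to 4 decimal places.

P(Outcome=hold) = 0.021 + 0.044 + 0.144 = 0.209; P(Shift=weekend | Outcome=hold) = 0.144/0.209 = 0.68900.
P(Outcome=scrap) = 0.106 + 0.133 + 0.093 = 0.332; P(Shift=weekend | Outcome=scrap) = 0.093/0.332 = 0.28012.
Difference = 0.4089.

0.4089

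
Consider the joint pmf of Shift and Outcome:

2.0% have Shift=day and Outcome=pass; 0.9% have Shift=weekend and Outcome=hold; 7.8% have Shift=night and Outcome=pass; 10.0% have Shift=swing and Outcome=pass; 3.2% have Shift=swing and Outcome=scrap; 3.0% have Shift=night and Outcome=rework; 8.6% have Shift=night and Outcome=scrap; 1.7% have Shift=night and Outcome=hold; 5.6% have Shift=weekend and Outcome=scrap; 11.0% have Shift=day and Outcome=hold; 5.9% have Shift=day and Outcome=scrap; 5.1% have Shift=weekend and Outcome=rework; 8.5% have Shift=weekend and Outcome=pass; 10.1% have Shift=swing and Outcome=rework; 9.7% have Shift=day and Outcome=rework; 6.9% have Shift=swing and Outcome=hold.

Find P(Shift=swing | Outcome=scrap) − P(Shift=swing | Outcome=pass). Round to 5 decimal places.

-0.21602

P(Outcome=scrap) = 0.059 + 0.032 + 0.086 + 0.056 = 0.233; P(Shift=swing | Outcome=scrap) = 0.032/0.233 = 0.137339.
P(Outcome=pass) = 0.020 + 0.100 + 0.078 + 0.085 = 0.283; P(Shift=swing | Outcome=pass) = 0.100/0.283 = 0.353357.
Difference = -0.21602.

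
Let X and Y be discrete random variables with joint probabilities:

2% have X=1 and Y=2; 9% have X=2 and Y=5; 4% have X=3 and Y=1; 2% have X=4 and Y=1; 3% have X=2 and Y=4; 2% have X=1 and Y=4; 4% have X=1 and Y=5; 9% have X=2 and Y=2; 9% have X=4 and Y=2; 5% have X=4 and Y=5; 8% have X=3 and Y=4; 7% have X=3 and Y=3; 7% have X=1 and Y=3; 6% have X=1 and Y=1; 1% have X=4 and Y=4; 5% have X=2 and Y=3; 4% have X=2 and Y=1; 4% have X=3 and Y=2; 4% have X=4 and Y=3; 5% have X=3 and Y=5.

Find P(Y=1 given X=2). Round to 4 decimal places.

P(X=2) = 0.04 + 0.09 + 0.05 + 0.03 + 0.09 = 0.30.
P(Y=1 | X=2) = 0.04/0.30 = 0.1333.

0.1333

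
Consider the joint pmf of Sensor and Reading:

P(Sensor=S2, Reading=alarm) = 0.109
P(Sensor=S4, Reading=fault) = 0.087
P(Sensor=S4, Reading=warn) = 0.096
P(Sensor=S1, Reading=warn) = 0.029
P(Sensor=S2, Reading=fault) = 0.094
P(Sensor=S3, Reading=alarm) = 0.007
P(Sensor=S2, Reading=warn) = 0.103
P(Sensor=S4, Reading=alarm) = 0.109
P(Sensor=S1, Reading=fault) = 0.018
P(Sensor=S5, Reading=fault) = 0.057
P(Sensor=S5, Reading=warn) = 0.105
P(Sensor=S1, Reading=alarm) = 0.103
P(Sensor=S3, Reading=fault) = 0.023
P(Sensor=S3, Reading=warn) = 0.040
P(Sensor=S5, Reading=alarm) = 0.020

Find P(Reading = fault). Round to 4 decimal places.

P(Reading=fault) = 0.018 + 0.094 + 0.023 + 0.087 + 0.057 = 0.279.

0.2790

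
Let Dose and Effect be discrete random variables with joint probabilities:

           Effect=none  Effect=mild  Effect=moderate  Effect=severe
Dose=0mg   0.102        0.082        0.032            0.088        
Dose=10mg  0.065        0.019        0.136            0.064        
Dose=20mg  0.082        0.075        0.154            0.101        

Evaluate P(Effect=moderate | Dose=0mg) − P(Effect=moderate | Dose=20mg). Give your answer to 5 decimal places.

P(Dose=0mg) = 0.102 + 0.082 + 0.032 + 0.088 = 0.304; P(Effect=moderate | Dose=0mg) = 0.032/0.304 = 0.105263.
P(Dose=20mg) = 0.082 + 0.075 + 0.154 + 0.101 = 0.412; P(Effect=moderate | Dose=20mg) = 0.154/0.412 = 0.373786.
Difference = -0.26852.

-0.26852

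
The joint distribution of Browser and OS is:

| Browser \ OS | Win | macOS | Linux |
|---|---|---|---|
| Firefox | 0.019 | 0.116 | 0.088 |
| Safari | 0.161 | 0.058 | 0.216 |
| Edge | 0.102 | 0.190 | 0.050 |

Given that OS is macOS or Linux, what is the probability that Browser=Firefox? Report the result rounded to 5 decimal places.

0.28412

P(OS=macOS) = 0.116 + 0.058 + 0.190 = 0.364.
P(OS=Linux) = 0.088 + 0.216 + 0.050 = 0.354.
P(OS ∈ {macOS, Linux}) = 0.364 + 0.354 = 0.718; P(Browser=Firefox, OS ∈ {macOS, Linux}) = 0.116 + 0.088 = 0.204.
P(Browser=Firefox | OS ∈ {macOS, Linux}) = 0.204/0.718 = 0.28412.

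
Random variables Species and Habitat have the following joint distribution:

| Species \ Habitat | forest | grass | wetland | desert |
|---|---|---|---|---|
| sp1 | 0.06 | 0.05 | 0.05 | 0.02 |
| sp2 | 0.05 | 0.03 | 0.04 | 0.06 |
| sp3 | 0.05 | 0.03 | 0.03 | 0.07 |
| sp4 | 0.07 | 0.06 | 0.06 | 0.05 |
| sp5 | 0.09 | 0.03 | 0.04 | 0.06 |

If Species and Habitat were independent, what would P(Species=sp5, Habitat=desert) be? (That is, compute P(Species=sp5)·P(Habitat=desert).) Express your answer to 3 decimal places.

0.057

P(Species=sp5) = 0.09 + 0.03 + 0.04 + 0.06 = 0.22.
P(Habitat=desert) = 0.02 + 0.06 + 0.07 + 0.05 + 0.06 = 0.26.
Product: 0.22 × 0.26 = 0.057.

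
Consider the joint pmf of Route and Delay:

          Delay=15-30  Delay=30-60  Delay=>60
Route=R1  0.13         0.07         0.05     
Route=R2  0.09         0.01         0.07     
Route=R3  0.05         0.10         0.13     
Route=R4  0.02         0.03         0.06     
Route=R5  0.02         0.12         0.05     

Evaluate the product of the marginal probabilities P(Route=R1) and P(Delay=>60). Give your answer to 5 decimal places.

P(Route=R1) = 0.13 + 0.07 + 0.05 = 0.25.
P(Delay=>60) = 0.05 + 0.07 + 0.13 + 0.06 + 0.05 = 0.36.
Product: 0.25 × 0.36 = 0.09000.

0.09000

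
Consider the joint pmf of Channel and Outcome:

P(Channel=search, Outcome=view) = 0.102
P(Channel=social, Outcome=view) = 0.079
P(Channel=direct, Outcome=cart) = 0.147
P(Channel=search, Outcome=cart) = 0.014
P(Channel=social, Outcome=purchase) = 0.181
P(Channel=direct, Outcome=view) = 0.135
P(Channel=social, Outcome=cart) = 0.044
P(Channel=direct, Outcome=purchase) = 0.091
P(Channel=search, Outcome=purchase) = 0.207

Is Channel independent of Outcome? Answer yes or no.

P(Channel=direct) = 0.373 and P(Outcome=purchase) = 0.479, so their product is 0.17867, but P(Channel=direct, Outcome=purchase) = 0.091. Since these differ, Channel and Outcome are not independent.

no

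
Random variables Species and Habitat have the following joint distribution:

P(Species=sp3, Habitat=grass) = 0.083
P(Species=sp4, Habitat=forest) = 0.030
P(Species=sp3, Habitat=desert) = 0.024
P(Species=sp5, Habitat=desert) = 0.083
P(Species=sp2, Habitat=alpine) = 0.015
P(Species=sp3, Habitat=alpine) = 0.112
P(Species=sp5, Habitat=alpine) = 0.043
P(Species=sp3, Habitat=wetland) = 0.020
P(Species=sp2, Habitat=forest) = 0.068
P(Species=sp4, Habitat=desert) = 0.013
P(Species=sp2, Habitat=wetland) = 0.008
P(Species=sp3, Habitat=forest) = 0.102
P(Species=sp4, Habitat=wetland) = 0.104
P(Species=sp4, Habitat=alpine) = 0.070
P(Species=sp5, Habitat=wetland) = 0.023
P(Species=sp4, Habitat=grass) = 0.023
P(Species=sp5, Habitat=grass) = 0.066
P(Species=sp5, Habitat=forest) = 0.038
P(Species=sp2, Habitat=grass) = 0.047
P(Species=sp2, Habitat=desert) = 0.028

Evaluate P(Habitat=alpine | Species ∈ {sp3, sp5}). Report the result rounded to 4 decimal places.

P(Species=sp3) = 0.102 + 0.083 + 0.020 + 0.024 + 0.112 = 0.341.
P(Species=sp5) = 0.038 + 0.066 + 0.023 + 0.083 + 0.043 = 0.253.
P(Species ∈ {sp3, sp5}) = 0.341 + 0.253 = 0.594; P(Habitat=alpine, Species ∈ {sp3, sp5}) = 0.112 + 0.043 = 0.155.
P(Habitat=alpine | Species ∈ {sp3, sp5}) = 0.155/0.594 = 0.2609.

0.2609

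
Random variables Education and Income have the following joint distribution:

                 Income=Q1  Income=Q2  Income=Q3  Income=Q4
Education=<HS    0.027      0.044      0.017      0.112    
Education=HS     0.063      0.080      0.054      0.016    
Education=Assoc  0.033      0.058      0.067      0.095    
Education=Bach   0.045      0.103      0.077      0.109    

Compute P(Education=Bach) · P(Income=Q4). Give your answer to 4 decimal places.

0.1109

P(Education=Bach) = 0.045 + 0.103 + 0.077 + 0.109 = 0.334.
P(Income=Q4) = 0.112 + 0.016 + 0.095 + 0.109 = 0.332.
Product: 0.334 × 0.332 = 0.1109.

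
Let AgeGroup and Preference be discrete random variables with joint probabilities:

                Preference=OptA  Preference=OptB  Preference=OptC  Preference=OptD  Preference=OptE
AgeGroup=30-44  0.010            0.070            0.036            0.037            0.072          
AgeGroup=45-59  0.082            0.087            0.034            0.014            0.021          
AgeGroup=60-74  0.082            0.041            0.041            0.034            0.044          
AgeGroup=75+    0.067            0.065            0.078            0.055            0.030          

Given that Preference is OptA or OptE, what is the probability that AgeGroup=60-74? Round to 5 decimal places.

0.30882

P(Preference=OptA) = 0.010 + 0.082 + 0.082 + 0.067 = 0.241.
P(Preference=OptE) = 0.072 + 0.021 + 0.044 + 0.030 = 0.167.
P(Preference ∈ {OptA, OptE}) = 0.241 + 0.167 = 0.408; P(AgeGroup=60-74, Preference ∈ {OptA, OptE}) = 0.082 + 0.044 = 0.126.
P(AgeGroup=60-74 | Preference ∈ {OptA, OptE}) = 0.126/0.408 = 0.30882.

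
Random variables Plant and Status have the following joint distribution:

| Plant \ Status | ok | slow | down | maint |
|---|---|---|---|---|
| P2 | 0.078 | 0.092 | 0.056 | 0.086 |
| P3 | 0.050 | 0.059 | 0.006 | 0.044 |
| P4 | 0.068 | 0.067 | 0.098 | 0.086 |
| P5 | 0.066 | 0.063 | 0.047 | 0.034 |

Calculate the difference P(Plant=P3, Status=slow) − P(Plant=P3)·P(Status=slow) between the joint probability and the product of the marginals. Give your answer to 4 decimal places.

P(Plant=P3) = 0.050 + 0.059 + 0.006 + 0.044 = 0.159.
P(Status=slow) = 0.092 + 0.059 + 0.067 + 0.063 = 0.281.
P(Plant=P3, Status=slow) − P(Plant=P3)P(Status=slow) = 0.059 − 0.159×0.281 = 0.0143.

0.0143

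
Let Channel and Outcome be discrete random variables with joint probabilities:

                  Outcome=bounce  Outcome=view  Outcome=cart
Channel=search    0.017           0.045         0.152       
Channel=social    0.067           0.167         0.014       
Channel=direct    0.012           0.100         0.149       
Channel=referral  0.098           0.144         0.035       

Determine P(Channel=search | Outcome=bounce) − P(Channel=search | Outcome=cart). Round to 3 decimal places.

-0.347

P(Outcome=bounce) = 0.017 + 0.067 + 0.012 + 0.098 = 0.194; P(Channel=search | Outcome=bounce) = 0.017/0.194 = 0.0876.
P(Outcome=cart) = 0.152 + 0.014 + 0.149 + 0.035 = 0.350; P(Channel=search | Outcome=cart) = 0.152/0.350 = 0.4343.
Difference = -0.347.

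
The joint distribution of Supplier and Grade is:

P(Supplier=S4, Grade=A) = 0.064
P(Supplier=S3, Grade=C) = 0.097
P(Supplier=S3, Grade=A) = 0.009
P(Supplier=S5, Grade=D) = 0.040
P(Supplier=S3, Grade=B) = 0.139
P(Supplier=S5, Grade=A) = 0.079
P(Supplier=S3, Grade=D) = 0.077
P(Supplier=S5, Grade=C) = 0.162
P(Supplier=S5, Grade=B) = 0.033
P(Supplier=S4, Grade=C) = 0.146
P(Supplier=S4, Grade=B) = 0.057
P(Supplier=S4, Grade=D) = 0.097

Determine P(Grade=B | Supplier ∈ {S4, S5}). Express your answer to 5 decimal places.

P(Supplier=S4) = 0.064 + 0.057 + 0.146 + 0.097 = 0.364.
P(Supplier=S5) = 0.079 + 0.033 + 0.162 + 0.040 = 0.314.
P(Supplier ∈ {S4, S5}) = 0.364 + 0.314 = 0.678; P(Grade=B, Supplier ∈ {S4, S5}) = 0.057 + 0.033 = 0.090.
P(Grade=B | Supplier ∈ {S4, S5}) = 0.090/0.678 = 0.13274.

0.13274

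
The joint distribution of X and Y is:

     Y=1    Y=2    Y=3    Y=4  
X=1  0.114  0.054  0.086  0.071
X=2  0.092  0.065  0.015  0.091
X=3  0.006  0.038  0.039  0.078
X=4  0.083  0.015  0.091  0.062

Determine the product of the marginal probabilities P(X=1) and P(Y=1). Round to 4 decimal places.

P(X=1) = 0.114 + 0.054 + 0.086 + 0.071 = 0.325.
P(Y=1) = 0.114 + 0.092 + 0.006 + 0.083 = 0.295.
Product: 0.325 × 0.295 = 0.0959.

0.0959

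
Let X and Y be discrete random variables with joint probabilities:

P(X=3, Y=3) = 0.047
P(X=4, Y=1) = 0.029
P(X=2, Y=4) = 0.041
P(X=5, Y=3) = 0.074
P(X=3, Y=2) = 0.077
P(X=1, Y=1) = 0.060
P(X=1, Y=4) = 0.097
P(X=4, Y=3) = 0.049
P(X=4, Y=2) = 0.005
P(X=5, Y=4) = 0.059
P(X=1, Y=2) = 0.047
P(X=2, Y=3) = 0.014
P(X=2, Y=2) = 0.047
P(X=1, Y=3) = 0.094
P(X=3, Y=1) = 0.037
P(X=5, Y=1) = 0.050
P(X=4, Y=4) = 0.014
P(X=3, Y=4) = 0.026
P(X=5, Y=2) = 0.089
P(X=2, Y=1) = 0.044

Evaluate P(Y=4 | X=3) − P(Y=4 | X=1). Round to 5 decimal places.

P(X=3) = 0.037 + 0.077 + 0.047 + 0.026 = 0.187; P(Y=4 | X=3) = 0.026/0.187 = 0.139037.
P(X=1) = 0.060 + 0.047 + 0.094 + 0.097 = 0.298; P(Y=4 | X=1) = 0.097/0.298 = 0.325503.
Difference = -0.18647.

-0.18647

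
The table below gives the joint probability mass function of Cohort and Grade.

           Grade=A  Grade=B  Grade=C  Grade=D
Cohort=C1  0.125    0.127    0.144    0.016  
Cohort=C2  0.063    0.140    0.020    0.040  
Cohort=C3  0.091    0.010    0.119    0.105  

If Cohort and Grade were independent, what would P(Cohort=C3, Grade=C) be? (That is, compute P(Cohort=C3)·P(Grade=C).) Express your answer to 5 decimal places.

0.09198

P(Cohort=C3) = 0.091 + 0.010 + 0.119 + 0.105 = 0.325.
P(Grade=C) = 0.144 + 0.020 + 0.119 = 0.283.
Product: 0.325 × 0.283 = 0.09198.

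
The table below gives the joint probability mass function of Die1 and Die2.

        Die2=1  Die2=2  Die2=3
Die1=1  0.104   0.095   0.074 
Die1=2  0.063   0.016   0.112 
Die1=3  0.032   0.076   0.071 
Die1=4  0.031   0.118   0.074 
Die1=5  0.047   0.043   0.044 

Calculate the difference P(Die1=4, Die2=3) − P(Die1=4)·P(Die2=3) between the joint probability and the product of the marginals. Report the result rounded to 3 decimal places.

P(Die1=4) = 0.031 + 0.118 + 0.074 = 0.223.
P(Die2=3) = 0.074 + 0.112 + 0.071 + 0.074 + 0.044 = 0.375.
P(Die1=4, Die2=3) − P(Die1=4)P(Die2=3) = 0.074 − 0.223×0.375 = -0.010.

-0.010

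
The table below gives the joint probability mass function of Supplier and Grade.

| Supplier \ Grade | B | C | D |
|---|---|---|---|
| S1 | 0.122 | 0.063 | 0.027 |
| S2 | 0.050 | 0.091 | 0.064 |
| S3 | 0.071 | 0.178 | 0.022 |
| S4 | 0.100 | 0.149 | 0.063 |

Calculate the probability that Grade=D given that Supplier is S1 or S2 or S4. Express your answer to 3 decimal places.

0.211

P(Supplier=S1) = 0.122 + 0.063 + 0.027 = 0.212.
P(Supplier=S2) = 0.050 + 0.091 + 0.064 = 0.205.
P(Supplier=S4) = 0.100 + 0.149 + 0.063 = 0.312.
P(Supplier ∈ {S1, S2, S4}) = 0.212 + 0.205 + 0.312 = 0.729; P(Grade=D, Supplier ∈ {S1, S2, S4}) = 0.027 + 0.064 + 0.063 = 0.154.
P(Grade=D | Supplier ∈ {S1, S2, S4}) = 0.154/0.729 = 0.211.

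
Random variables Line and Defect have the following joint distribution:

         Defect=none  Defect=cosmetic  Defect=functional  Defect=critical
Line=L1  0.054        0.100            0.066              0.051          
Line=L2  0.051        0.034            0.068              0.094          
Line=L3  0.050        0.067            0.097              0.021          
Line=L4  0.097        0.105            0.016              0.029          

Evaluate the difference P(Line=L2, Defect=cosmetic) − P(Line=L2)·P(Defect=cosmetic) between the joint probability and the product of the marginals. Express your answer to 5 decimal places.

-0.04158

P(Line=L2) = 0.051 + 0.034 + 0.068 + 0.094 = 0.247.
P(Defect=cosmetic) = 0.100 + 0.034 + 0.067 + 0.105 = 0.306.
P(Line=L2, Defect=cosmetic) − P(Line=L2)P(Defect=cosmetic) = 0.034 − 0.247×0.306 = -0.04158.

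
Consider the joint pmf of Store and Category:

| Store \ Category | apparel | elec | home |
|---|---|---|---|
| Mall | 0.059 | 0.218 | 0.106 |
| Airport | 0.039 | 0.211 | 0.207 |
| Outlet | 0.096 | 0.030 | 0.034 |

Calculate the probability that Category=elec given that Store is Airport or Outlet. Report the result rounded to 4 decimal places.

0.3906

P(Store=Airport) = 0.039 + 0.211 + 0.207 = 0.457.
P(Store=Outlet) = 0.096 + 0.030 + 0.034 = 0.160.
P(Store ∈ {Airport, Outlet}) = 0.457 + 0.160 = 0.617; P(Category=elec, Store ∈ {Airport, Outlet}) = 0.211 + 0.030 = 0.241.
P(Category=elec | Store ∈ {Airport, Outlet}) = 0.241/0.617 = 0.3906.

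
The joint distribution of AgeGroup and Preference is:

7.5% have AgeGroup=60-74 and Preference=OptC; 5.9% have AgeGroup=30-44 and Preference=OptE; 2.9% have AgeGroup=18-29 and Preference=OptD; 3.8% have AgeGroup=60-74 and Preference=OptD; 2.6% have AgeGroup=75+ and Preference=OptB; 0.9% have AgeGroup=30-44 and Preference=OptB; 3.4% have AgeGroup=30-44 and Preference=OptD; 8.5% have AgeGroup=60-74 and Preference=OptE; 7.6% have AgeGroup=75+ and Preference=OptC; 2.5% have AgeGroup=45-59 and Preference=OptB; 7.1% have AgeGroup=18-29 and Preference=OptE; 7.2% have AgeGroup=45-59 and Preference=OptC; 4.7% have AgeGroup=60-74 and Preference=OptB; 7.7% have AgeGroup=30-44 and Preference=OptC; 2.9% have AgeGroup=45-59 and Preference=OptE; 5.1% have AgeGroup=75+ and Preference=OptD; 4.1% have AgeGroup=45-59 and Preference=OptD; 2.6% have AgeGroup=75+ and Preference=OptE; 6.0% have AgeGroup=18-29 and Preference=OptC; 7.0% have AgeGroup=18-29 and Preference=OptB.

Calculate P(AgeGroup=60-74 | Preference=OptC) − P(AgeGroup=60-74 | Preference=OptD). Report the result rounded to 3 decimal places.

0.011

P(Preference=OptC) = 0.060 + 0.077 + 0.072 + 0.075 + 0.076 = 0.360; P(AgeGroup=60-74 | Preference=OptC) = 0.075/0.360 = 0.2083.
P(Preference=OptD) = 0.029 + 0.034 + 0.041 + 0.038 + 0.051 = 0.193; P(AgeGroup=60-74 | Preference=OptD) = 0.038/0.193 = 0.1969.
Difference = 0.011.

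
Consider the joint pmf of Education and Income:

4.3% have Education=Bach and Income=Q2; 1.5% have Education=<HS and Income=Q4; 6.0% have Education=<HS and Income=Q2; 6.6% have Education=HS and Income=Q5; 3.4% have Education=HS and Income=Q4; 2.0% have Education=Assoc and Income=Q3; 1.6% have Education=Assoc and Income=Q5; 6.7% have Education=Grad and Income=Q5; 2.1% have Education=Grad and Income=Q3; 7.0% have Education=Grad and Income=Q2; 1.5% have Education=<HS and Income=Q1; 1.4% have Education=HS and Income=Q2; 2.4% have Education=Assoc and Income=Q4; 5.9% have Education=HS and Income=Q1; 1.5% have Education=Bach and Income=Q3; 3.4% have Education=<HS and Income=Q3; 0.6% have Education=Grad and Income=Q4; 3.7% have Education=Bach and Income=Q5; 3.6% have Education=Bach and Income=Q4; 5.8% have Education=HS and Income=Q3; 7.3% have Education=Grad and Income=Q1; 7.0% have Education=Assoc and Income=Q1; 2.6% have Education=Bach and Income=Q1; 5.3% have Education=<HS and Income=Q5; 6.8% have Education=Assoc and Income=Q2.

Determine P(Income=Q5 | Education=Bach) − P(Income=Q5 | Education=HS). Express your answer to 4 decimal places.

-0.0500

P(Education=Bach) = 0.026 + 0.043 + 0.015 + 0.036 + 0.037 = 0.157; P(Income=Q5 | Education=Bach) = 0.037/0.157 = 0.23567.
P(Education=HS) = 0.059 + 0.014 + 0.058 + 0.034 + 0.066 = 0.231; P(Income=Q5 | Education=HS) = 0.066/0.231 = 0.28571.
Difference = -0.0500.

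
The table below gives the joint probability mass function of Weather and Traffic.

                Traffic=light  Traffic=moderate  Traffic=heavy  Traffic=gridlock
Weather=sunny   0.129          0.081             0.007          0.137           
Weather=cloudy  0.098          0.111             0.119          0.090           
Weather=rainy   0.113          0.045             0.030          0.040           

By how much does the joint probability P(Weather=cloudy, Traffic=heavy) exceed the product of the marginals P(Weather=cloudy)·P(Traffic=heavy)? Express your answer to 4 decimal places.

0.0538

P(Weather=cloudy) = 0.098 + 0.111 + 0.119 + 0.090 = 0.418.
P(Traffic=heavy) = 0.007 + 0.119 + 0.030 = 0.156.
P(Weather=cloudy, Traffic=heavy) − P(Weather=cloudy)P(Traffic=heavy) = 0.119 − 0.418×0.156 = 0.0538.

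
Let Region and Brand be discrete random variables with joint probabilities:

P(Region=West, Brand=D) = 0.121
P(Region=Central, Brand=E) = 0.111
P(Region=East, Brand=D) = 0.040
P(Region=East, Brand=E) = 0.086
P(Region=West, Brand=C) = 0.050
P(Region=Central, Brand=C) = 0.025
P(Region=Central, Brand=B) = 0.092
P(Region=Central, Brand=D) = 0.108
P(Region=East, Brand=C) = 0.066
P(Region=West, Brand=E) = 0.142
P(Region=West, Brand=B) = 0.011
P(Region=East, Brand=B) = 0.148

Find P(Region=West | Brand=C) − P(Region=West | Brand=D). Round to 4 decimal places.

P(Brand=C) = 0.066 + 0.050 + 0.025 = 0.141; P(Region=West | Brand=C) = 0.050/0.141 = 0.35461.
P(Brand=D) = 0.040 + 0.121 + 0.108 = 0.269; P(Region=West | Brand=D) = 0.121/0.269 = 0.44981.
Difference = -0.0952.

-0.0952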